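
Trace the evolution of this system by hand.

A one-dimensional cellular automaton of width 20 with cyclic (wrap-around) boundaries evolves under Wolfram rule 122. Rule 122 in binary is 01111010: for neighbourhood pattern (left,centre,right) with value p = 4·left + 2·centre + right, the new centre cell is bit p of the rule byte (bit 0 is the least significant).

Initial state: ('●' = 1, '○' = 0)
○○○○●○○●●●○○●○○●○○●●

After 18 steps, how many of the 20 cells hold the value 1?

k=0  ○○○○●○○●●●○○●○○●○○●●
k=1  ●○○●○●●●○●●●○●●○●●●●
k=2  ●●●○●●○●●●○●●●●●●○○○
k=3  ●○●●●●●●○●●●○○○○●●○●
k=4  ●●●○○○○●●●○●●○○●●●●●
k=5  ○○●●○○●●○●●●●●●●○○○○
k=6  ○●●●●●●●●●○○○○○●●○○○
k=7  ●●○○○○○○○●●○○○●●●●○○
k=8  ●●●○○○○○●●●●○●●○○●●●
k=9  ○○●●○○○●●○○●●●●●●●○○
k=10  ○●●●●○●●●●●●○○○○○●●○
k=11  ●●○○●●●○○○○●●○○○●●●●
k=12  ○●●●●○●●○○●●●●○●●○○○
k=13  ●●○○●●●●●●●○○●●●●●○○
k=14  ●●●●●○○○○○●●●●○○○●●●
k=15  ○○○○●●○○○●●○○●●○●●○○
k=16  ○○○●●●●○●●●●●●●●●●●○
k=17  ○○●●○○●●●○○○○○○○○○●●
k=18  ●●●●●●●○●●○○○○○○○●●●

12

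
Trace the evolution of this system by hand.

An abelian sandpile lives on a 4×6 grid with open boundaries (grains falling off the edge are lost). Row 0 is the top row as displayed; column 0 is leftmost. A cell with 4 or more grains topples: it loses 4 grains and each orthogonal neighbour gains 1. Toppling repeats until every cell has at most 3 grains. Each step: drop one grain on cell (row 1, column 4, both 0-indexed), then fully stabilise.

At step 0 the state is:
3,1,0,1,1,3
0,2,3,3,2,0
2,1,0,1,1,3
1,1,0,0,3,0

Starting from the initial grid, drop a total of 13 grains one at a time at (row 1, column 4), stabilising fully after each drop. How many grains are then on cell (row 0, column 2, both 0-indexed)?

2

step 0: 3,1,0,1,1,3
0,2,3,3,2,0
2,1,0,1,1,3
1,1,0,0,3,0
step 1: 3,1,0,1,1,3
0,2,3,3,3,0
2,1,0,1,1,3
1,1,0,0,3,0
step 2: 3,1,1,2,2,3
0,3,0,1,1,1
2,1,1,2,2,3
1,1,0,0,3,0
step 3: 3,1,1,2,2,3
0,3,0,1,2,1
2,1,1,2,2,3
1,1,0,0,3,0
step 4: 3,1,1,2,2,3
0,3,0,1,3,1
2,1,1,2,2,3
1,1,0,0,3,0
step 5: 3,1,1,2,3,3
0,3,0,2,0,2
2,1,1,2,3,3
1,1,0,0,3,0
step 6: 3,1,1,2,3,3
0,3,0,2,1,2
2,1,1,2,3,3
1,1,0,0,3,0
step 7: 3,1,1,2,3,3
0,3,0,2,2,2
2,1,1,2,3,3
1,1,0,0,3,0
step 8: 3,1,1,2,3,3
0,3,0,2,3,2
2,1,1,2,3,3
1,1,0,0,3,0
step 9: 3,1,1,3,1,1
0,3,0,3,3,1
2,1,1,3,2,1
1,1,0,1,0,2
step 10: 3,1,2,0,3,1
0,3,1,2,2,2
2,1,2,1,0,2
1,1,0,2,1,2
step 11: 3,1,2,0,3,1
0,3,1,2,3,2
2,1,2,1,0,2
1,1,0,2,1,2
step 12: 3,1,2,1,0,2
0,3,1,3,1,3
2,1,2,1,1,2
1,1,0,2,1,2
step 13: 3,1,2,1,0,2
0,3,1,3,2,3
2,1,2,1,1,2
1,1,0,2,1,2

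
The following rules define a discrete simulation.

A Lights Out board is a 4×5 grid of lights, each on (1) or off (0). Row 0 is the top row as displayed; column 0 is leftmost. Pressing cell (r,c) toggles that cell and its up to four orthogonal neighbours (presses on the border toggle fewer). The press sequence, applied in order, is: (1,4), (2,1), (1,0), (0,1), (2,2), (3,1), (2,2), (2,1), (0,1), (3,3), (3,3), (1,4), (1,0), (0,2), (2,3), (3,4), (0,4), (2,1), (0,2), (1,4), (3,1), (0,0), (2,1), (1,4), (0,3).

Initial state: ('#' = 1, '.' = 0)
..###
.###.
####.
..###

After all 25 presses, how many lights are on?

k=0  ..###
.###.
####.
..###
k=1  ..##.
.##.#
#####
..###
k=2  ..##.
..#.#
...##
.####
k=3  #.##.
###.#
#..##
.####
k=4  .#.#.
#.#.#
#..##
.####
k=5  .#.#.
#...#
###.#
.#.##
k=6  .#.#.
#...#
#.#.#
#.###
k=7  .#.#.
#.#.#
##.##
#..##
k=8  .#.#.
###.#
..###
##.##
k=9  #.##.
#.#.#
..###
##.##
k=10  #.##.
#.#.#
..#.#
###..
k=11  #.##.
#.#.#
..###
##.##
k=12  #.###
#.##.
..##.
##.##
k=13  ..###
.###.
#.##.
##.##
k=14  .#..#
.#.#.
#.##.
##.##
k=15  .#..#
.#...
#...#
##..#
k=16  .#..#
.#...
#....
##.#.
k=17  .#.#.
.#..#
#....
##.#.
k=18  .#.#.
....#
.##..
#..#.
k=19  ..#..
..#.#
.##..
#..#.
k=20  ..#.#
..##.
.##.#
#..#.
k=21  ..#.#
..##.
..#.#
.###.
k=22  ###.#
#.##.
..#.#
.###.
k=23  ###.#
####.
##..#
..##.
k=24  ###..
###.#
##...
..##.
k=25  ##.##
#####
##...
..##.

13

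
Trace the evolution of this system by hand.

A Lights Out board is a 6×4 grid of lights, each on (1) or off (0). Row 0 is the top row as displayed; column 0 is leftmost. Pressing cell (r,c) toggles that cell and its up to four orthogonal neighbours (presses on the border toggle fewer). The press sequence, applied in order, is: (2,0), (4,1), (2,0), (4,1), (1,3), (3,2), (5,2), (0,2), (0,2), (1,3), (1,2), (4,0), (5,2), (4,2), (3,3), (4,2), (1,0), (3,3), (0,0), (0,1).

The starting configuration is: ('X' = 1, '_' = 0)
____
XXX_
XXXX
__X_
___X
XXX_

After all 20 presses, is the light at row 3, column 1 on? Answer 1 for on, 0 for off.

[0] ____
XXX_
XXXX
__X_
___X
XXX_
[1] ____
_XX_
__XX
X_X_
___X
XXX_
[2] ____
_XX_
__XX
XXX_
XXXX
X_X_
[3] ____
XXX_
XXXX
_XX_
XXXX
X_X_
[4] ____
XXX_
XXXX
__X_
___X
XXX_
[5] ___X
XX_X
XXX_
__X_
___X
XXX_
[6] ___X
XX_X
XX__
_X_X
__XX
XXX_
[7] ___X
XX_X
XX__
_X_X
___X
X__X
[8] _XX_
XXXX
XX__
_X_X
___X
X__X
[9] ___X
XX_X
XX__
_X_X
___X
X__X
[10] ____
XXX_
XX_X
_X_X
___X
X__X
[11] __X_
X__X
XXXX
_X_X
___X
X__X
[12] __X_
X__X
XXXX
XX_X
XX_X
___X
[13] __X_
X__X
XXXX
XX_X
XXXX
_XX_
[14] __X_
X__X
XXXX
XXXX
X___
_X__
[15] __X_
X__X
XXX_
XX__
X__X
_X__
[16] __X_
X__X
XXX_
XXX_
XXX_
_XX_
[17] X_X_
_X_X
_XX_
XXX_
XXX_
_XX_
[18] X_X_
_X_X
_XXX
XX_X
XXXX
_XX_
[19] _XX_
XX_X
_XXX
XX_X
XXXX
_XX_
[20] X___
X__X
_XXX
XX_X
XXXX
_XX_

1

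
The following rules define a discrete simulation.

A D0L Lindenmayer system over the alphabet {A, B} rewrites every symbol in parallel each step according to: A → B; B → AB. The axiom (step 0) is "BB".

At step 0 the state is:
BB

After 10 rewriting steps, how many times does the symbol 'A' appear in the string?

0) BB
1) ABAB
2) BABBAB
3) ABBABABBAB
4) BABABBABBABABBAB
5) ABBABBABABBABABBABBABABBAB
6) BABABBABABBABBABABBABBABABBABABBABBABABBAB
7) ABBABBABABBABBABABBABABBABBABABBABABBABBABABBABBABABBABABBABBABABBAB
8) BABABBABABBABBABABBABABBABBABABBABBABABBABABBABBABABBABBABABBABABBABBABABBABABBABBABABBABBABABBABABBABBABABBAB
9) ABBABBABABBABBABABBABABBABBABABBABBABABBABABBABBABABBABABB…BABBABABBABABBABBABABBABABBABBABABBABBABABBABABBABBABABBAB  (len 178)
10) BABABBABABBABBABABBABABBABBABABBABBABABBABABBABBABABBABABB…BABBABABBABABBABBABABBABABBABBABABBABBABABBABABBABBABABBAB  (len 288)

110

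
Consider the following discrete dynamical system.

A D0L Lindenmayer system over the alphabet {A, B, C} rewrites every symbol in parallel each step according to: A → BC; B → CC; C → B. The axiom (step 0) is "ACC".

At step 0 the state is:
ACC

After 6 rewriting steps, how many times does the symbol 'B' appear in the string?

4

[0] ACC
[1] BCBB
[2] CCBCCCC
[3] BBCCBBBB
[4] CCCCBBCCCCCCCC
[5] BBBBCCCCBBBBBBBB
[6] CCCCCCCCBBBBCCCCCCCCCCCCCCCC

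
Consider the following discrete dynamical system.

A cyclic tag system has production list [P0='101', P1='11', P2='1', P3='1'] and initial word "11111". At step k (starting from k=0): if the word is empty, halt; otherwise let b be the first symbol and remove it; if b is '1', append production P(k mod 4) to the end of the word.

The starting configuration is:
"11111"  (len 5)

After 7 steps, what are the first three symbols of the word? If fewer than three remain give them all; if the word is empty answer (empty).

111

0) "11111"  (len 5)
1) "1111101"  (len 7)
2) "11110111"  (len 8)
3) "11101111"  (len 8)
4) "11011111"  (len 8)
5) "1011111101"  (len 10)
6) "01111110111"  (len 11)
7) "1111110111"  (len 10)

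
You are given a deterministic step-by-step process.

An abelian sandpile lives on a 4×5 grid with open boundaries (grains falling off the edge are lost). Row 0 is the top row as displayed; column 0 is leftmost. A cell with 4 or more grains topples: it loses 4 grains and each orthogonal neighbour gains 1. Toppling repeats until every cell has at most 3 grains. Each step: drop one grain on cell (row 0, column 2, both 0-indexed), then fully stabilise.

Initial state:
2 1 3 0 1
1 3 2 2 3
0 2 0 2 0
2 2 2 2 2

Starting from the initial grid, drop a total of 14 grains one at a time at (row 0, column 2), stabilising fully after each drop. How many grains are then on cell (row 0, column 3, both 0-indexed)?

0) 2 1 3 0 1
1 3 2 2 3
0 2 0 2 0
2 2 2 2 2
1) 2 2 0 1 1
1 3 3 2 3
0 2 0 2 0
2 2 2 2 2
2) 2 2 1 1 1
1 3 3 2 3
0 2 0 2 0
2 2 2 2 2
3) 2 2 2 1 1
1 3 3 2 3
0 2 0 2 0
2 2 2 2 2
4) 2 2 3 1 1
1 3 3 2 3
0 2 0 2 0
2 2 2 2 2
5) 3 0 2 2 1
2 1 1 3 3
0 3 1 2 0
2 2 2 2 2
6) 3 0 3 2 1
2 1 1 3 3
0 3 1 2 0
2 2 2 2 2
7) 3 1 0 3 1
2 1 2 3 3
0 3 1 2 0
2 2 2 2 2
8) 3 1 1 3 1
2 1 2 3 3
0 3 1 2 0
2 2 2 2 2
9) 3 1 2 3 1
2 1 2 3 3
0 3 1 2 0
2 2 2 2 2
10) 3 1 3 3 1
2 1 2 3 3
0 3 1 2 0
2 2 2 2 2
11) 3 2 2 1 3
2 2 0 2 0
0 3 2 3 1
2 2 2 2 2
12) 3 2 3 1 3
2 2 0 2 0
0 3 2 3 1
2 2 2 2 2
13) 3 3 0 2 3
2 2 1 2 0
0 3 2 3 1
2 2 2 2 2
14) 3 3 1 2 3
2 2 1 2 0
0 3 2 3 1
2 2 2 2 2

2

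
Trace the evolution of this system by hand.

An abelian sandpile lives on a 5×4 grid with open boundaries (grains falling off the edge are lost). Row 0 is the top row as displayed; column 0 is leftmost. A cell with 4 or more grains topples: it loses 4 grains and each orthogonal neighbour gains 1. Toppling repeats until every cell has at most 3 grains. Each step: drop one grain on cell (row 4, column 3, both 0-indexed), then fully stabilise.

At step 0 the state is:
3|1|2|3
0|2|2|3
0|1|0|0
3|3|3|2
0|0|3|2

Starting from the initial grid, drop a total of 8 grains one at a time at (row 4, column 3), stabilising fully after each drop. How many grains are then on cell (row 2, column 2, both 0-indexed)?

gen 0: 3|1|2|3
0|2|2|3
0|1|0|0
3|3|3|2
0|0|3|2
gen 1: 3|1|2|3
0|2|2|3
0|1|0|0
3|3|3|2
0|0|3|3
gen 2: 3|1|2|3
0|2|2|3
1|2|1|1
0|1|2|0
1|2|1|2
gen 3: 3|1|2|3
0|2|2|3
1|2|1|1
0|1|2|0
1|2|1|3
gen 4: 3|1|2|3
0|2|2|3
1|2|1|1
0|1|2|1
1|2|2|0
gen 5: 3|1|2|3
0|2|2|3
1|2|1|1
0|1|2|1
1|2|2|1
gen 6: 3|1|2|3
0|2|2|3
1|2|1|1
0|1|2|1
1|2|2|2
gen 7: 3|1|2|3
0|2|2|3
1|2|1|1
0|1|2|1
1|2|2|3
gen 8: 3|1|2|3
0|2|2|3
1|2|1|1
0|1|2|2
1|2|3|0

1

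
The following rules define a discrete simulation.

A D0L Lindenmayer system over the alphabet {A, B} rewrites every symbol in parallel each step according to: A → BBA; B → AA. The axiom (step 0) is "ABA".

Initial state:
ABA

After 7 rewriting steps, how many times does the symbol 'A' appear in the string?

1244

t=0: ABA
t=1: BBAAABBA
t=2: AAAABBABBABBAAAAABBA
t=3: BBABBABBABBAAAAABBAAAAABBAAAAABBABBABBABBABBAAAAABBA
t=4: AAAABBAAAAABBAAAAABBAAAAABBABBABBABBABBAAAAABBABBABBABBABB…ABBAAAAABBAAAAABBAAAAABBAAAAABBAAAAABBABBABBABBABBAAAAABBA  (len 132)
t=5: BBABBABBABBAAAAABBABBABBABBABBAAAAABBABBABBABBABBAAAAABBAB…ABBAAAAABBAAAAABBAAAAABBAAAAABBAAAAABBABBABBABBABBAAAAABBA  (len 340)
t=6: AAAABBAAAAABBAAAAABBAAAAABBABBABBABBABBAAAAABBAAAAABBAAAAA…ABBAAAAABBAAAAABBAAAAABBAAAAABBAAAAABBABBABBABBABBAAAAABBA  (len 868)
t=7: BBABBABBABBAAAAABBABBABBABBABBAAAAABBABBABBABBABBAAAAABBAB…ABBAAAAABBAAAAABBAAAAABBAAAAABBAAAAABBABBABBABBABBAAAAABBA  (len 2228)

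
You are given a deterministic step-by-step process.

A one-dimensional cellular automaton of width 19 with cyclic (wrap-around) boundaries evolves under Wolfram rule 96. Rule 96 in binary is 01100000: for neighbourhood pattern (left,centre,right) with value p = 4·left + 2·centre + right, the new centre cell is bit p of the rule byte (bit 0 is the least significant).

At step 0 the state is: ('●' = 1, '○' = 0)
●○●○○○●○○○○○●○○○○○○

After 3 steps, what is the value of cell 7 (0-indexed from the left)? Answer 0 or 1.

step 0: ●○●○○○●○○○○○●○○○○○○
step 1: ○●○○○○○○○○○○○○○○○○○
step 2: ○○○○○○○○○○○○○○○○○○○
step 3: ○○○○○○○○○○○○○○○○○○○

0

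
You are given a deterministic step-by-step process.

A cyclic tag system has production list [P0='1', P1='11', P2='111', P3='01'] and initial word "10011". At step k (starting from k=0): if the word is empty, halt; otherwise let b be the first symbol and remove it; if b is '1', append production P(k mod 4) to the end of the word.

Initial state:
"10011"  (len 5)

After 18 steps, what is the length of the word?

step 0: "10011"  (len 5)
step 1: "00111"  (len 5)
step 2: "0111"  (len 4)
step 3: "111"  (len 3)
step 4: "1101"  (len 4)
step 5: "1011"  (len 4)
step 6: "01111"  (len 5)
step 7: "1111"  (len 4)
step 8: "11101"  (len 5)
step 9: "11011"  (len 5)
step 10: "101111"  (len 6)
step 11: "01111111"  (len 8)
step 12: "1111111"  (len 7)
step 13: "1111111"  (len 7)
step 14: "11111111"  (len 8)
step 15: "1111111111"  (len 10)
step 16: "11111111101"  (len 11)
step 17: "11111111011"  (len 11)
step 18: "111111101111"  (len 12)

12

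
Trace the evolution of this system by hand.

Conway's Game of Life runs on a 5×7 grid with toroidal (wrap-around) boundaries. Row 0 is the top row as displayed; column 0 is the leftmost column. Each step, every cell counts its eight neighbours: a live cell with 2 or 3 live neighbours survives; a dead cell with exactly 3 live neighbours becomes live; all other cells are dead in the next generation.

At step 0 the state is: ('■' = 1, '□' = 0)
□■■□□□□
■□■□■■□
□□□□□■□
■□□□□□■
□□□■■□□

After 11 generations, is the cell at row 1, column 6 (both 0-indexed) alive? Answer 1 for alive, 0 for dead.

gen 0: □■■□□□□
■□■□■■□
□□□□□■□
■□□□□□■
□□□■■□□
gen 1: □■■□□■□
□□■■■■■
■■□□■■□
□□□□■■■
■■■■□□□
gen 2: □□□□□■□
□□□□□□□
■■■□□□□
□□□□□□□
■□□■□□□
gen 3: □□□□□□□
□■□□□□□
□■□□□□□
■□■□□□□
□□□□□□□
gen 4: □□□□□□□
□□□□□□□
■■■□□□□
□■□□□□□
□□□□□□□
gen 5: □□□□□□□
□■□□□□□
■■■□□□□
■■■□□□□
□□□□□□□
gen 6: □□□□□□□
■■■□□□□
□□□□□□□
■□■□□□□
□■□□□□□
gen 7: ■□■□□□□
□■□□□□□
■□■□□□□
□■□□□□□
□■□□□□□
gen 8: ■□■□□□□
■□■□□□□
■□■□□□□
■■■□□□□
■■■□□□□
gen 9: ■□■■□□■
■□■■□□■
■□■■□□■
□□□■□□■
□□□■□□■
gen 10: □□□□■■□
□□□□■■□
□□□□■■□
□□□■■■■
□□□■■■■
gen 11: □□□□□□□
□□□■□□■
□□□□□□□
□□□□□□□
□□□□□□□

1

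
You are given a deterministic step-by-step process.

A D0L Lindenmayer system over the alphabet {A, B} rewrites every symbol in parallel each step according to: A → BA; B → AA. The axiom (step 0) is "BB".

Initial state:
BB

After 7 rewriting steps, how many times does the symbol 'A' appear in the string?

[0] BB
[1] AAAA
[2] BABABABA
[3] AABAAABAAABAAABA
[4] BABAAABABABAAABABABAAABABABAAABA
[5] AABAAABABABAAABAAABAAABABABAAABAAABAAABABABAAABAAABAAABABABAAABA
[6] BABAAABABABAAABAAABAAABABABAAABABABAAABABABAAABAAABAAABABA…BABABAAABAAABAAABABABAAABABABAAABABABAAABAAABAAABABABAAABA  (len 128)
[7] AABAAABABABAAABAAABAAABABABAAABABABAAABABABAAABAAABAAABABA…BABABAAABAAABAAABABABAAABABABAAABABABAAABAAABAAABABABAAABA  (len 256)

172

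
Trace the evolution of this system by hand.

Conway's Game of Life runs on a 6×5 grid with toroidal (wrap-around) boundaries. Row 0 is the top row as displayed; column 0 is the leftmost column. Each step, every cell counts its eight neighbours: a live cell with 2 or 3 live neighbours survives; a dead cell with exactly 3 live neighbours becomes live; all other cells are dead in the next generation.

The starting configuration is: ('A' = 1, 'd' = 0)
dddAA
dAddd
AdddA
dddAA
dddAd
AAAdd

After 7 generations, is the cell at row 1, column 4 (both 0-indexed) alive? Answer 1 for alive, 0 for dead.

0) dddAA
dAddd
AdddA
dddAA
dddAd
AAAdd
1) dddAA
dddAd
AddAA
AddAd
AAdAd
AAAdd
2) AAdAA
AdAdd
AdAAd
dddAd
dddAd
ddddd
3) AAAAA
ddddd
ddAAd
dddAd
ddddd
AdAAd
4) Adddd
Adddd
ddAAd
ddAAd
ddAAA
Adddd
5) AAddA
dAddA
dAAAA
dAddd
dAAdA
AAdAd
6) dddAd
ddddd
dAdAA
ddddA
dddAA
dddAd
7) ddddd
ddAAA
AddAA
ddAdd
dddAA
ddAAd

1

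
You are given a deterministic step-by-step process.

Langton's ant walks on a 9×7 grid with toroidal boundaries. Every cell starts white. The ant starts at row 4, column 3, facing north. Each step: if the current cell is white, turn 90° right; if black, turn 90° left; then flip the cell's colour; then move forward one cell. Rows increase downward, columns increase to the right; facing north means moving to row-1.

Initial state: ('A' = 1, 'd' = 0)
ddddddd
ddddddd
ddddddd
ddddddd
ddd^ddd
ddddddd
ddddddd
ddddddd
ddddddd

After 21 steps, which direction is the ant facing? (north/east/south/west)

west

gen 0: ddddddd
ddddddd
ddddddd
ddddddd
ddd^ddd
ddddddd
ddddddd
ddddddd
ddddddd
gen 1: ddddddd
ddddddd
ddddddd
ddddddd
dddA>dd
ddddddd
ddddddd
ddddddd
ddddddd
gen 2: ddddddd
ddddddd
ddddddd
ddddddd
dddAAdd
ddddvdd
ddddddd
ddddddd
ddddddd
gen 3: ddddddd
ddddddd
ddddddd
ddddddd
dddAAdd
ddd<Add
ddddddd
ddddddd
ddddddd
gen 4: ddddddd
ddddddd
ddddddd
ddddddd
ddd^Add
dddAAdd
ddddddd
ddddddd
ddddddd
gen 5: ddddddd
ddddddd
ddddddd
ddddddd
dd<dAdd
dddAAdd
ddddddd
ddddddd
ddddddd
gen 6: ddddddd
ddddddd
ddddddd
dd^dddd
ddAdAdd
dddAAdd
ddddddd
ddddddd
ddddddd
gen 7: ddddddd
ddddddd
ddddddd
ddA>ddd
ddAdAdd
dddAAdd
ddddddd
ddddddd
ddddddd
gen 8: ddddddd
ddddddd
ddddddd
ddAAddd
ddAvAdd
dddAAdd
ddddddd
ddddddd
ddddddd
gen 9: ddddddd
ddddddd
ddddddd
ddAAddd
dd<AAdd
dddAAdd
ddddddd
ddddddd
ddddddd
gen 10: ddddddd
ddddddd
ddddddd
ddAAddd
dddAAdd
ddvAAdd
ddddddd
ddddddd
ddddddd
gen 11: ddddddd
ddddddd
ddddddd
ddAAddd
dddAAdd
d<AAAdd
ddddddd
ddddddd
ddddddd
gen 12: ddddddd
ddddddd
ddddddd
ddAAddd
d^dAAdd
dAAAAdd
ddddddd
ddddddd
ddddddd
gen 13: ddddddd
ddddddd
ddddddd
ddAAddd
dA>AAdd
dAAAAdd
ddddddd
ddddddd
ddddddd
gen 14: ddddddd
ddddddd
ddddddd
ddAAddd
dAAAAdd
dAvAAdd
ddddddd
ddddddd
ddddddd
gen 15: ddddddd
ddddddd
ddddddd
ddAAddd
dAAAAdd
dAd>Add
ddddddd
ddddddd
ddddddd
gen 16: ddddddd
ddddddd
ddddddd
ddAAddd
dAA^Add
dAddAdd
ddddddd
ddddddd
ddddddd
gen 17: ddddddd
ddddddd
ddddddd
ddAAddd
dA<dAdd
dAddAdd
ddddddd
ddddddd
ddddddd
gen 18: ddddddd
ddddddd
ddddddd
ddAAddd
dAddAdd
dAvdAdd
ddddddd
ddddddd
ddddddd
gen 19: ddddddd
ddddddd
ddddddd
ddAAddd
dAddAdd
d<AdAdd
ddddddd
ddddddd
ddddddd
gen 20: ddddddd
ddddddd
ddddddd
ddAAddd
dAddAdd
ddAdAdd
dvddddd
ddddddd
ddddddd
gen 21: ddddddd
ddddddd
ddddddd
ddAAddd
dAddAdd
ddAdAdd
<Addddd
ddddddd
ddddddd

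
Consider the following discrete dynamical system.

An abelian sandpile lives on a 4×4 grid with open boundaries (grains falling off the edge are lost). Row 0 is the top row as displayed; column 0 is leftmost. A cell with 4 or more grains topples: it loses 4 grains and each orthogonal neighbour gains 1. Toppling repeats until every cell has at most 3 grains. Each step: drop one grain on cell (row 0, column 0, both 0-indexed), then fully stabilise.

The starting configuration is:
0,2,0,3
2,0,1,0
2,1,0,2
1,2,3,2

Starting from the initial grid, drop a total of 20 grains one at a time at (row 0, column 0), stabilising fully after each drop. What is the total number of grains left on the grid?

t=0: 0,2,0,3
2,0,1,0
2,1,0,2
1,2,3,2
t=1: 1,2,0,3
2,0,1,0
2,1,0,2
1,2,3,2
t=2: 2,2,0,3
2,0,1,0
2,1,0,2
1,2,3,2
t=3: 3,2,0,3
2,0,1,0
2,1,0,2
1,2,3,2
t=4: 0,3,0,3
3,0,1,0
2,1,0,2
1,2,3,2
t=5: 1,3,0,3
3,0,1,0
2,1,0,2
1,2,3,2
t=6: 2,3,0,3
3,0,1,0
2,1,0,2
1,2,3,2
t=7: 3,3,0,3
3,0,1,0
2,1,0,2
1,2,3,2
t=8: 2,0,1,3
0,2,1,0
3,1,0,2
1,2,3,2
t=9: 3,0,1,3
0,2,1,0
3,1,0,2
1,2,3,2
t=10: 0,1,1,3
1,2,1,0
3,1,0,2
1,2,3,2
t=11: 1,1,1,3
1,2,1,0
3,1,0,2
1,2,3,2
t=12: 2,1,1,3
1,2,1,0
3,1,0,2
1,2,3,2
t=13: 3,1,1,3
1,2,1,0
3,1,0,2
1,2,3,2
t=14: 0,2,1,3
2,2,1,0
3,1,0,2
1,2,3,2
t=15: 1,2,1,3
2,2,1,0
3,1,0,2
1,2,3,2
t=16: 2,2,1,3
2,2,1,0
3,1,0,2
1,2,3,2
t=17: 3,2,1,3
2,2,1,0
3,1,0,2
1,2,3,2
t=18: 0,3,1,3
3,2,1,0
3,1,0,2
1,2,3,2
t=19: 1,3,1,3
3,2,1,0
3,1,0,2
1,2,3,2
t=20: 2,3,1,3
3,2,1,0
3,1,0,2
1,2,3,2

29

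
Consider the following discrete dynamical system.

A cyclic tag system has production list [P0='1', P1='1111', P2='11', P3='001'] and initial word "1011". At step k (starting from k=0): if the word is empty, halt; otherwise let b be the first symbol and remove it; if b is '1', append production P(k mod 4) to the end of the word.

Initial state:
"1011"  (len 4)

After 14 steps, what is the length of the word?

0) "1011"  (len 4)
1) "0111"  (len 4)
2) "111"  (len 3)
3) "1111"  (len 4)
4) "111001"  (len 6)
5) "110011"  (len 6)
6) "100111111"  (len 9)
7) "0011111111"  (len 10)
8) "011111111"  (len 9)
9) "11111111"  (len 8)
10) "11111111111"  (len 11)
11) "111111111111"  (len 12)
12) "11111111111001"  (len 14)
13) "11111111110011"  (len 14)
14) "11111111100111111"  (len 17)

17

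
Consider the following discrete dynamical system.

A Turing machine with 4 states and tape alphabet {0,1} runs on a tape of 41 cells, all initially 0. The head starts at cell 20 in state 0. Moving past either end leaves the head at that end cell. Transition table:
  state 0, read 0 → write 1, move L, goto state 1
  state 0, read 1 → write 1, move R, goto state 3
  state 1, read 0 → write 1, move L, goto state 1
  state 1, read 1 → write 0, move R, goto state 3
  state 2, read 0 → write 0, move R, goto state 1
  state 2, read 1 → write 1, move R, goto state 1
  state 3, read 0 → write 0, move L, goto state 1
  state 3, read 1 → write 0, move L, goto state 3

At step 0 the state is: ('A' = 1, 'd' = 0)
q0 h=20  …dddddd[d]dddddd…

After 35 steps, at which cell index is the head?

t=0: q0 h=20  …dddddd[d]dddddd…
t=1: q1 h=19  …dddddd[d]Addddd…
t=2: q1 h=18  …dddddd[d]AAdddd…
t=3: q1 h=17  …dddddd[d]AAAddd…
t=4: q1 h=16  …dddddd[d]AAAAdd…
t=5: q1 h=15  …dddddd[d]AAAAAd…
t=6: q1 h=14  …dddddd[d]AAAAAA…
t=7: q1 h=13  …dddddd[d]AAAAAA…
t=8: q1 h=12  …dddddd[d]AAAAAA…
t=9: q1 h=11  …dddddd[d]AAAAAA…
t=10: q1 h=10  …dddddd[d]AAAAAA…
t=11: q1 h= 9  …dddddd[d]AAAAAA…
t=12: q1 h= 8  …dddddd[d]AAAAAA…
t=13: q1 h= 7  …dddddd[d]AAAAAA…
t=14: q1 h= 6  |dddddd[d]AAAAAA…
t=15: q1 h= 5  |ddddd[d]AAAAAA…
t=16: q1 h= 4  |dddd[d]AAAAAA…
t=17: q1 h= 3  |ddd[d]AAAAAA…
t=18: q1 h= 2  |dd[d]AAAAAA…
t=19: q1 h= 1  |d[d]AAAAAA…
t=20: q1 h= 0  |[d]AAAAAA…
t=21: q1 h= 0  |[A]AAAAAA…
t=22: q3 h= 1  |d[A]AAAAAA…
t=23: q3 h= 0  |[d]dAAAAA…
t=24: q1 h= 0  |[d]dAAAAA…
t=25: q1 h= 0  |[A]dAAAAA…
t=26: q3 h= 1  |d[d]AAAAAA…
t=27: q1 h= 0  |[d]dAAAAA…
t=28: q1 h= 0  |[A]dAAAAA…
t=29: q3 h= 1  |d[d]AAAAAA…
t=30: q1 h= 0  |[d]dAAAAA…
t=31: q1 h= 0  |[A]dAAAAA…
t=32: q3 h= 1  |d[d]AAAAAA…
t=33: q1 h= 0  |[d]dAAAAA…
t=34: q1 h= 0  |[A]dAAAAA…
t=35: q3 h= 1  |d[d]AAAAAA…

1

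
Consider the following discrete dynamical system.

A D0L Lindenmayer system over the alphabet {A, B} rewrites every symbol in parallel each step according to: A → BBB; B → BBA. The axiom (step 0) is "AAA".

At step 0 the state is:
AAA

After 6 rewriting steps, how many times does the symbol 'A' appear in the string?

t=0: AAA
t=1: BBBBBBBBB
t=2: BBABBABBABBABBABBABBABBABBA
t=3: BBABBABBBBBABBABBBBBABBABBBBBABBABBBBBABBABBBBBABBABBBBBABBABBBBBABBABBBBBABBABBB
t=4: BBABBABBBBBABBABBBBBABBABBABBABBABBBBBABBABBBBBABBABBABBAB…ABBABBABBABBBBBABBABBBBBABBABBABBABBABBBBBABBABBBBBABBABBA  (len 243)
t=5: BBABBABBBBBABBABBBBBABBABBABBABBABBBBBABBABBBBBABBABBABBAB…ABBABBABBABBBBBABBABBBBBABBABBABBABBABBBBBABBABBBBBABBABBB  (len 729)
t=6: BBABBABBBBBABBABBBBBABBABBABBABBABBBBBABBABBBBBABBABBABBAB…ABBABBABBABBBBBABBABBBBBABBABBABBABBABBBBBABBABBBBBABBABBA  (len 2187)

549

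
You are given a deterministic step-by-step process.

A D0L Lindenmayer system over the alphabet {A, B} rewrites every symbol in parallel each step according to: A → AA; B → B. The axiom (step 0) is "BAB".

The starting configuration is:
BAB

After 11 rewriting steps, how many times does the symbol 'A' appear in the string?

t=0: BAB
t=1: BAAB
t=2: BAAAAB
t=3: BAAAAAAAAB
t=4: BAAAAAAAAAAAAAAAAB
t=5: BAAAAAAAAAAAAAAAAAAAAAAAAAAAAAAAAB
t=6: BAAAAAAAAAAAAAAAAAAAAAAAAAAAAAAAAAAAAAAAAAAAAAAAAAAAAAAAAAAAAAAAAB
t=7: BAAAAAAAAAAAAAAAAAAAAAAAAAAAAAAAAAAAAAAAAAAAAAAAAAAAAAAAAA…AAAAAAAAAAAAAAAAAAAAAAAAAAAAAAAAAAAAAAAAAAAAAAAAAAAAAAAAAB  (len 130)
t=8: BAAAAAAAAAAAAAAAAAAAAAAAAAAAAAAAAAAAAAAAAAAAAAAAAAAAAAAAAA…AAAAAAAAAAAAAAAAAAAAAAAAAAAAAAAAAAAAAAAAAAAAAAAAAAAAAAAAAB  (len 258)
t=9: BAAAAAAAAAAAAAAAAAAAAAAAAAAAAAAAAAAAAAAAAAAAAAAAAAAAAAAAAA…AAAAAAAAAAAAAAAAAAAAAAAAAAAAAAAAAAAAAAAAAAAAAAAAAAAAAAAAAB  (len 514)
t=10: BAAAAAAAAAAAAAAAAAAAAAAAAAAAAAAAAAAAAAAAAAAAAAAAAAAAAAAAAA…AAAAAAAAAAAAAAAAAAAAAAAAAAAAAAAAAAAAAAAAAAAAAAAAAAAAAAAAAB  (len 1026)
t=11: BAAAAAAAAAAAAAAAAAAAAAAAAAAAAAAAAAAAAAAAAAAAAAAAAAAAAAAAAA…AAAAAAAAAAAAAAAAAAAAAAAAAAAAAAAAAAAAAAAAAAAAAAAAAAAAAAAAAB  (len 2050)

2048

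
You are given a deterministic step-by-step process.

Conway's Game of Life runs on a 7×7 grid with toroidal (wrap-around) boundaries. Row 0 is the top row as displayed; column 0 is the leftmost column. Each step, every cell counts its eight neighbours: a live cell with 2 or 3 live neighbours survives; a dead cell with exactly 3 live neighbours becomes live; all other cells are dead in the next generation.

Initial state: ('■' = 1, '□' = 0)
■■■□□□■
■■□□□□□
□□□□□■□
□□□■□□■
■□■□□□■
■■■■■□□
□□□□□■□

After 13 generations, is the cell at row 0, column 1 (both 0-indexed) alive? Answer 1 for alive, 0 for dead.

gen 0: ■■■□□□■
■■□□□□□
□□□□□■□
□□□■□□■
■□■□□□■
■■■■■□□
□□□□□■□
gen 1: □□■□□□■
□□■□□□□
■□□□□□■
■□□□□■■
□□□□■■■
■□■■■■□
□□□□■■□
gen 2: □□□■□■□
■■□□□□■
■■□□□■□
□□□□■□□
□■□□□□□
□□□□□□□
□■■□□□□
gen 3: □□□□□□■
□■■□■■□
□■□□□■□
■■□□□□□
□□□□□□□
□■■□□□□
□□■□□□□
gen 4: □■■■□■□
■■■□■■■
□□□□■■■
■■□□□□□
■□■□□□□
□■■□□□□
□■■□□□□
gen 5: □□□□□■□
□□□□□□□
□□■■■□□
■■□□□■□
■□■□□□□
■□□■□□□
■□□□□□□
gen 6: □□□□□□□
□□□■■□□
□■■■■□□
■□□□■□■
■□■□□□□
■□□□□□■
□□□□□□■
gen 7: □□□□□□□
□□□□■□□
■■■□□□□
■□□□■■■
□□□□□■□
■■□□□□■
■□□□□□■
gen 8: □□□□□□□
□■□□□□□
■■□■■□□
■□□□■■□
□■□□■□□
□■□□□■□
□■□□□□■
gen 9: ■□□□□□□
■■■□□□□
■■■■■■■
■□■□□■■
■■□□■□■
□■■□□■□
■□□□□□□
gen 10: ■□□□□□■
□□□□■■□
□□□□■□□
□□□□□□□
□□□■■□□
□□■□□■□
■□□□□□■
gen 11: ■□□□□□□
□□□□■■■
□□□□■■□
□□□■■□□
□□□■■□□
□□□■■■■
■■□□□■□
gen 12: ■■□□■□□
□□□□■□■
□□□□□□■
□□□□□□□
□□■□□□□
■□■■□□■
■■□□□■□
gen 13: □■□□■□□
□□□□□□■
□□□□□■□
□□□□□□□
□■■■□□□
■□■■□□■
□□□■■■□

1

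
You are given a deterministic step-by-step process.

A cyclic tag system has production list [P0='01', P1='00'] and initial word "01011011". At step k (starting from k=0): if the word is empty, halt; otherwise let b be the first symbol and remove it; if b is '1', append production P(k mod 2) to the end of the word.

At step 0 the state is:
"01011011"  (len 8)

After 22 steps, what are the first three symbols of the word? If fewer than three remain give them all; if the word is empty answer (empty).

(empty)

0) "01011011"  (len 8)
1) "1011011"  (len 7)
2) "01101100"  (len 8)
3) "1101100"  (len 7)
4) "10110000"  (len 8)
5) "011000001"  (len 9)
6) "11000001"  (len 8)
7) "100000101"  (len 9)
8) "0000010100"  (len 10)
9) "000010100"  (len 9)
10) "00010100"  (len 8)
11) "0010100"  (len 7)
12) "010100"  (len 6)
13) "10100"  (len 5)
14) "010000"  (len 6)
15) "10000"  (len 5)
16) "000000"  (len 6)
17) "00000"  (len 5)
18) "0000"  (len 4)
19) "000"  (len 3)
20) "00"  (len 2)
21) "0"  (len 1)
22) (halted — word empty)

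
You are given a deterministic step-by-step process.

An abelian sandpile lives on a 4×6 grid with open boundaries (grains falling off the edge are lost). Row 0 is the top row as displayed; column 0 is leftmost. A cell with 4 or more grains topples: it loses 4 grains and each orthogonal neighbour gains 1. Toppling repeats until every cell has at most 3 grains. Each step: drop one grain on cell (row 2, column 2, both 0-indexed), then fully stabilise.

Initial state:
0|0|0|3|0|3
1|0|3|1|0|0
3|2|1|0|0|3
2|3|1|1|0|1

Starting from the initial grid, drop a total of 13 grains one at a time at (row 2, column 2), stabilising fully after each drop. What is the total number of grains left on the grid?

36

t=0: 0|0|0|3|0|3
1|0|3|1|0|0
3|2|1|0|0|3
2|3|1|1|0|1
t=1: 0|0|0|3|0|3
1|0|3|1|0|0
3|2|2|0|0|3
2|3|1|1|0|1
t=2: 0|0|0|3|0|3
1|0|3|1|0|0
3|2|3|0|0|3
2|3|1|1|0|1
t=3: 0|0|1|3|0|3
1|1|0|2|0|0
3|3|1|1|0|3
2|3|2|1|0|1
t=4: 0|0|1|3|0|3
1|1|0|2|0|0
3|3|2|1|0|3
2|3|2|1|0|1
t=5: 0|0|1|3|0|3
1|1|0|2|0|0
3|3|3|1|0|3
2|3|2|1|0|1
t=6: 0|0|1|3|0|3
2|2|1|2|0|0
1|2|2|2|0|3
0|2|0|2|0|1
t=7: 0|0|1|3|0|3
2|2|1|2|0|0
1|2|3|2|0|3
0|2|0|2|0|1
t=8: 0|0|1|3|0|3
2|2|2|2|0|0
1|3|0|3|0|3
0|2|1|2|0|1
t=9: 0|0|1|3|0|3
2|2|2|2|0|0
1|3|1|3|0|3
0|2|1|2|0|1
t=10: 0|0|1|3|0|3
2|2|2|2|0|0
1|3|2|3|0|3
0|2|1|2|0|1
t=11: 0|0|1|3|0|3
2|2|2|2|0|0
1|3|3|3|0|3
0|2|1|2|0|1
t=12: 0|0|1|3|0|3
2|3|3|3|0|0
2|0|2|0|1|3
0|3|2|3|0|1
t=13: 0|0|1|3|0|3
2|3|3|3|0|0
2|0|3|0|1|3
0|3|2|3|0|1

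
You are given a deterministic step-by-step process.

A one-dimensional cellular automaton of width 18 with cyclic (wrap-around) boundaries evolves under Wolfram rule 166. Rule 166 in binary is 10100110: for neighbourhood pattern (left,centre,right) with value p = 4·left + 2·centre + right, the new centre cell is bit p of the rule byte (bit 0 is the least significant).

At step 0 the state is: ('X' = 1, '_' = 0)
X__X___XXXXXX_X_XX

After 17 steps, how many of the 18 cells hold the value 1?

k=0  X__X___XXXXXX_X_XX
k=1  __XX__X_XXXX_XXX_X
k=2  _X___XXX_XX_X_X_XX
k=3  XX__X_X_X__XXXXX__
k=4  ___XXXXXX_X_XXX__X
k=5  __X_XXXX_XXX_X__XX
k=6  _XXX_XX_X_X_XX_X__
k=7  X_X_X__XXXXX__XX__
k=8  XXXXX_X_XXX__X___X
k=9  XXXX_XXX_X__XX__X_
k=10  _XX_X_X_XX_X___XXX
k=11  X__XXXXX__XX__X_X_
k=12  X_X_XXX__X___XXXXX
k=13  _XXX_X__XX__X_XXXX
k=14  X_X_XX_X___XXX_XX_
k=15  XXXX__XX__X_X_X__X
k=16  XXX__X___XXXXXX_X_
k=17  _X__XX__X_XXXX_XXX

11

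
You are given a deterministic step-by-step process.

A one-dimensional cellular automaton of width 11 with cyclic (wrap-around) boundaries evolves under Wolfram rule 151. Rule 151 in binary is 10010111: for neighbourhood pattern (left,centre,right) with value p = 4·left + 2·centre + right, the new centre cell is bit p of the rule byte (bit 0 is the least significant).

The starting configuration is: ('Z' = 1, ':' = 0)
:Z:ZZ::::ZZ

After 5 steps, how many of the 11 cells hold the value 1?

gen 0: :Z:ZZ::::ZZ
gen 1: :Z:::ZZZZ::
gen 2: ZZZZZ:ZZ:ZZ
gen 3: ZZZZ::::::Z
gen 4: ZZZ:ZZZZZZ:
gen 5: :Z:::ZZZZ::

5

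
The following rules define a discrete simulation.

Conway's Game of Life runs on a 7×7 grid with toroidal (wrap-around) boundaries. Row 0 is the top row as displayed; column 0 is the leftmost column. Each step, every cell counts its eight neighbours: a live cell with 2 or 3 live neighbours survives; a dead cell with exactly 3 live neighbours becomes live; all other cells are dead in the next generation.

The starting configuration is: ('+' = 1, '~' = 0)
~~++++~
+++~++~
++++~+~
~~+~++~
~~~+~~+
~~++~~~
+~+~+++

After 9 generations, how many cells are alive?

8

gen 0: ~~++++~
+++~++~
++++~+~
~~+~++~
~~~+~~+
~~++~~~
+~+~+++
gen 1: ~~~~~~~
+~~~~~~
+~~~~~~
+~~~~+~
~~~~~+~
+++~~~~
~~~~~~+
gen 2: ~~~~~~~
~~~~~~~
++~~~~~
~~~~~~~
+~~~~~~
++~~~~+
++~~~~~
gen 3: ~~~~~~~
~~~~~~~
~~~~~~~
++~~~~~
++~~~~+
~~~~~~+
~+~~~~+
gen 4: ~~~~~~~
~~~~~~~
~~~~~~~
~+~~~~+
~+~~~~+
~+~~~++
+~~~~~~
gen 5: ~~~~~~~
~~~~~~~
~~~~~~~
~~~~~~~
~++~~~+
~+~~~++
+~~~~~+
gen 6: ~~~~~~~
~~~~~~~
~~~~~~~
~~~~~~~
~++~~++
~++~~+~
+~~~~++
gen 7: ~~~~~~+
~~~~~~~
~~~~~~~
~~~~~~~
+++~~++
~~+~+~~
++~~~++
gen 8: ~~~~~++
~~~~~~~
~~~~~~~
++~~~~+
++++~++
~~+++~~
++~~~++
gen 9: ~~~~~+~
~~~~~~~
+~~~~~~
~~~~~+~
~~~~~+~
~~~~~~~
++++~~~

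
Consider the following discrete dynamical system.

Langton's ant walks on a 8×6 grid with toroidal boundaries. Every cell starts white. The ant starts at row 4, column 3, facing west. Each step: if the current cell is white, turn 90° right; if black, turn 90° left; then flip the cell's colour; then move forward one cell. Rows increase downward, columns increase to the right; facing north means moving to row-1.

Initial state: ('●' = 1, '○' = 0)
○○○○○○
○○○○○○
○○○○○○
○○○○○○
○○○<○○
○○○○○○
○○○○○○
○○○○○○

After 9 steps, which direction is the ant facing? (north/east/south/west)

k=0  ○○○○○○
○○○○○○
○○○○○○
○○○○○○
○○○<○○
○○○○○○
○○○○○○
○○○○○○
k=1  ○○○○○○
○○○○○○
○○○○○○
○○○^○○
○○○●○○
○○○○○○
○○○○○○
○○○○○○
k=2  ○○○○○○
○○○○○○
○○○○○○
○○○●>○
○○○●○○
○○○○○○
○○○○○○
○○○○○○
k=3  ○○○○○○
○○○○○○
○○○○○○
○○○●●○
○○○●v○
○○○○○○
○○○○○○
○○○○○○
k=4  ○○○○○○
○○○○○○
○○○○○○
○○○●●○
○○○<●○
○○○○○○
○○○○○○
○○○○○○
k=5  ○○○○○○
○○○○○○
○○○○○○
○○○●●○
○○○○●○
○○○v○○
○○○○○○
○○○○○○
k=6  ○○○○○○
○○○○○○
○○○○○○
○○○●●○
○○○○●○
○○<●○○
○○○○○○
○○○○○○
k=7  ○○○○○○
○○○○○○
○○○○○○
○○○●●○
○○^○●○
○○●●○○
○○○○○○
○○○○○○
k=8  ○○○○○○
○○○○○○
○○○○○○
○○○●●○
○○●>●○
○○●●○○
○○○○○○
○○○○○○
k=9  ○○○○○○
○○○○○○
○○○○○○
○○○●●○
○○●●●○
○○●v○○
○○○○○○
○○○○○○

south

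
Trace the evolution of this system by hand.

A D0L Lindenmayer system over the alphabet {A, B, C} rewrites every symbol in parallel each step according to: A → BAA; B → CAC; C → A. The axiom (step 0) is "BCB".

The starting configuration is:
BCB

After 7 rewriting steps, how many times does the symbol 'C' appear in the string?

334

gen 0: BCB
gen 1: CACACAC
gen 2: ABAAABAAABAAA
gen 3: BAACACBAABAABAACACBAABAABAACACBAABAABAA
gen 4: CACBAABAAABAAACACBAABAACACBAABAACACBAABAAABAAACACBAABAACACBAABAACACBAABAAABAAACACBAABAACACBAABAACACBAABAA
gen 5: ABAAACACBAABAACACBAABAABAACACBAABAABAAABAAACACBAABAACACBAA…BAACACBAABAAABAAACACBAABAACACBAABAAABAAACACBAABAACACBAABAA  (len 275)
gen 6: BAACACBAABAABAAABAAACACBAABAACACBAABAAABAAACACBAABAACACBAA…CACBAABAABAAABAAACACBAABAACACBAABAAABAAACACBAABAACACBAABAA  (len 733)
gen 7: CACBAABAAABAAACACBAABAACACBAABAACACBAABAABAACACBAABAABAAAB…CACBAABAABAAABAAACACBAABAACACBAABAAABAAACACBAABAACACBAABAA  (len 1951)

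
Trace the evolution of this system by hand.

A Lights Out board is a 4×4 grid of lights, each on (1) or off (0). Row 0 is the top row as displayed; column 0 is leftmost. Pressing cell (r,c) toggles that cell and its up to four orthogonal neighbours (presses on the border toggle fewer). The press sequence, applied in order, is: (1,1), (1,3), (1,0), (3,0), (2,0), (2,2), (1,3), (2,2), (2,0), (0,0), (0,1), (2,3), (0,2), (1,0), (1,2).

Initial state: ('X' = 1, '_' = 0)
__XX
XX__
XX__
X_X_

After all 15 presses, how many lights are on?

6

[0] __XX
XX__
XX__
X_X_
[1] _XXX
__X_
X___
X_X_
[2] _XX_
___X
X__X
X_X_
[3] XXX_
XX_X
___X
X_X_
[4] XXX_
XX_X
X__X
_XX_
[5] XXX_
_X_X
_X_X
XXX_
[6] XXX_
_XXX
__X_
XX__
[7] XXXX
_X__
__XX
XX__
[8] XXXX
_XX_
_X__
XXX_
[9] XXXX
XXX_
X___
_XX_
[10] __XX
_XX_
X___
_XX_
[11] XX_X
__X_
X___
_XX_
[12] XX_X
__XX
X_XX
_XXX
[13] X_X_
___X
X_XX
_XXX
[14] __X_
XX_X
__XX
_XXX
[15] ____
X_X_
___X
_XXX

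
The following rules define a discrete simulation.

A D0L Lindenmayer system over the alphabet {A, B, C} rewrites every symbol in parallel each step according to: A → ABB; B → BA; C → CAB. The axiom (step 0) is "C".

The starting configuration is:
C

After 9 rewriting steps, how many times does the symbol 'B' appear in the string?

2377

gen 0: C
gen 1: CAB
gen 2: CABABBBA
gen 3: CABABBBAABBBABABAABB
gen 4: CABABBBAABBBABABAABBABBBABABAABBBAABBBAABBABBBABA
gen 5: CABABBBAABBBABABAABBABBBABABAABBBAABBBAABBABBBABAABBBABABAABBBAABBBAABBABBBABABAABBABBBABABAABBABBBABAABBBABABAABBBAABB
gen 6: CABABBBAABBBABABAABBABBBABABAABBBAABBBAABBABBBABAABBBABABA…ABBBABABAABBBAABBABBBABABAABBBAABBBAABBABBBABABAABBABBBABA  (len 288)
gen 7: CABABBBAABBBABABAABBABBBABABAABBBAABBBAABBABBBABAABBBABABA…BAABBABBBABAABBBABABAABBBAABBBAABBABBBABAABBBABABAABBBAABB  (len 696)
gen 8: CABABBBAABBBABABAABBABBBABABAABBBAABBBAABBABBBABAABBBABABA…ABBBABABAABBBAABBABBBABABAABBBAABBBAABBABBBABABAABBABBBABA  (len 1681)
gen 9: CABABBBAABBBABABAABBABBBABABAABBBAABBBAABBABBBABAABBBABABA…BAABBABBBABAABBBABABAABBBAABBBAABBABBBABAABBBABABAABBBAABB  (len 4059)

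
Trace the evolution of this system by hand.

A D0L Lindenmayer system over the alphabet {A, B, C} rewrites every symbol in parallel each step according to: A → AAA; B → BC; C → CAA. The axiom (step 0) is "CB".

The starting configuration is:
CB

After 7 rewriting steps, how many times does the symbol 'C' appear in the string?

8

gen 0: CB
gen 1: CAABC
gen 2: CAAAAAAAABCCAA
gen 3: CAAAAAAAAAAAAAAAAAAAAAAAAAABCCAACAAAAAAAA
gen 4: CAAAAAAAAAAAAAAAAAAAAAAAAAAAAAAAAAAAAAAAAAAAAAAAAAAAAAAAAA…AAAAAAAAAAAAAAAAABCCAACAAAAAAAACAAAAAAAAAAAAAAAAAAAAAAAAAA  (len 122)
gen 5: CAAAAAAAAAAAAAAAAAAAAAAAAAAAAAAAAAAAAAAAAAAAAAAAAAAAAAAAAA…AAAAAAAAAAAAAAAAAAAAAAAAAAAAAAAAAAAAAAAAAAAAAAAAAAAAAAAAAA  (len 365)
gen 6: CAAAAAAAAAAAAAAAAAAAAAAAAAAAAAAAAAAAAAAAAAAAAAAAAAAAAAAAAA…AAAAAAAAAAAAAAAAAAAAAAAAAAAAAAAAAAAAAAAAAAAAAAAAAAAAAAAAAA  (len 1094)
gen 7: CAAAAAAAAAAAAAAAAAAAAAAAAAAAAAAAAAAAAAAAAAAAAAAAAAAAAAAAAA…AAAAAAAAAAAAAAAAAAAAAAAAAAAAAAAAAAAAAAAAAAAAAAAAAAAAAAAAAA  (len 3281)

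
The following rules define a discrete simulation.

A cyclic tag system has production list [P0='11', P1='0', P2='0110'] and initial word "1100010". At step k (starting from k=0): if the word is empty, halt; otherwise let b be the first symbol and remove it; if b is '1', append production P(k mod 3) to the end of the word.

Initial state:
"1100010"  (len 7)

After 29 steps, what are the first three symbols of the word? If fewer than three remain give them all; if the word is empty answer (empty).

k=0  "1100010"  (len 7)
k=1  "10001011"  (len 8)
k=2  "00010110"  (len 8)
k=3  "0010110"  (len 7)
k=4  "010110"  (len 6)
k=5  "10110"  (len 5)
k=6  "01100110"  (len 8)
k=7  "1100110"  (len 7)
k=8  "1001100"  (len 7)
k=9  "0011000110"  (len 10)
k=10  "011000110"  (len 9)
k=11  "11000110"  (len 8)
k=12  "10001100110"  (len 11)
k=13  "000110011011"  (len 12)
k=14  "00110011011"  (len 11)
k=15  "0110011011"  (len 10)
k=16  "110011011"  (len 9)
k=17  "100110110"  (len 9)
k=18  "001101100110"  (len 12)
k=19  "01101100110"  (len 11)
k=20  "1101100110"  (len 10)
k=21  "1011001100110"  (len 13)
k=22  "01100110011011"  (len 14)
k=23  "1100110011011"  (len 13)
k=24  "1001100110110110"  (len 16)
k=25  "00110011011011011"  (len 17)
k=26  "0110011011011011"  (len 16)
k=27  "110011011011011"  (len 15)
k=28  "1001101101101111"  (len 16)
k=29  "0011011011011110"  (len 16)

001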